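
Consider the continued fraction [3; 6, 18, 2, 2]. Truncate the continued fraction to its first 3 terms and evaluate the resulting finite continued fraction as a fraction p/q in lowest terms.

a_0 = 3: 3/1
a_1 = 6: 19/6
a_2 = 18: 345/109

345/109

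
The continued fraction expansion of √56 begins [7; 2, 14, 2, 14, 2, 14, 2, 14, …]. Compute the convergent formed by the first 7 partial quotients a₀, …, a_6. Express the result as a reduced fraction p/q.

194873/26041

Build up convergents one term at a time:
a_0 = 7: 7/1
a_1 = 2: 15/2
a_2 = 14: 217/29
a_3 = 2: 449/60
a_4 = 14: 6503/869
a_5 = 2: 13455/1798
a_6 = 14: 194873/26041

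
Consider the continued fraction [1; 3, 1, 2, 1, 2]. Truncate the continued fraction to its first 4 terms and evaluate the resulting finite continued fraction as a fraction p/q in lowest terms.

14/11

Start with 2.
1 + 1/(2/1) = 1 + 1/2 = 3/2
3 + 1/(3/2) = 3 + 2/3 = 11/3
1 + 1/(11/3) = 1 + 3/11 = 14/11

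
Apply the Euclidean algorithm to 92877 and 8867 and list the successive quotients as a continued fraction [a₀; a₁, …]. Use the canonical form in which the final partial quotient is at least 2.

[10; 2, 9, 3, 2, 15, 1, 3]

92877 = 10·8867 + 4207, so a_0 = 10
8867 = 2·4207 + 453, so a_1 = 2
4207 = 9·453 + 130, so a_2 = 9
453 = 3·130 + 63, so a_3 = 3
130 = 2·63 + 4, so a_4 = 2
63 = 15·4 + 3, so a_5 = 15
4 = 1·3 + 1, so a_6 = 1
3 = 3·1 + 0, so a_7 = 3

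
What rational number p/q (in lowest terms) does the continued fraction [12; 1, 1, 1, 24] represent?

Compute successive convergents:
a_0 = 12: 12/1
a_1 = 1: 13/1
a_2 = 1: 25/2
a_3 = 1: 38/3
a_4 = 24: 937/74

937/74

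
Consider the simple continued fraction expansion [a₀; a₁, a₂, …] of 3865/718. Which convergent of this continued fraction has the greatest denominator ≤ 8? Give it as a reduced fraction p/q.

43/8

a_0 = 5: 5/1  (≤ bound)
a_1 = 2: 11/2  (≤ bound)
a_2 = 1: 16/3  (≤ bound)
a_3 = 1: 27/5  (≤ bound)
a_4 = 1: 43/8  (≤ bound)
a_5 = 1: 70/13  (> 8, stop)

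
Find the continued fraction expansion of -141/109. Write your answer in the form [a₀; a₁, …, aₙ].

⌊-141/109⌋ = -2, remainder 77
⌊109/77⌋ = 1, remainder 32
⌊77/32⌋ = 2, remainder 13
⌊32/13⌋ = 2, remainder 6
⌊13/6⌋ = 2, remainder 1
⌊6/1⌋ = 6, remainder 0

[-2; 1, 2, 2, 2, 6]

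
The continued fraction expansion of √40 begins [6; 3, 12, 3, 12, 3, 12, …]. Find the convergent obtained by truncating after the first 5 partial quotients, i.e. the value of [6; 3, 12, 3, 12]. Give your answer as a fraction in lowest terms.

Collapse the nested fraction from the inside out:
Start with 12.
3 + 1/(12/1) = 3 + 1/12 = 37/12
12 + 1/(37/12) = 12 + 12/37 = 456/37
3 + 1/(456/37) = 3 + 37/456 = 1405/456
6 + 1/(1405/456) = 6 + 456/1405 = 8886/1405

8886/1405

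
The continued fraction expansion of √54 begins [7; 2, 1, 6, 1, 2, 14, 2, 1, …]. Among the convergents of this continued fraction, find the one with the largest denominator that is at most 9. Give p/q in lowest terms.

List convergents until the denominator exceeds the bound:
a_0 = 7: 7/1  (≤ bound)
a_1 = 2: 15/2  (≤ bound)
a_2 = 1: 22/3  (≤ bound)
a_3 = 6: 147/20  (> 9, stop)

22/3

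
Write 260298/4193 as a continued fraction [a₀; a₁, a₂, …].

[62; 12, 1, 1, 1, 2, 3, 12]

260298 ÷ 4193 → quotient 62, remainder 332
4193 ÷ 332 → quotient 12, remainder 209
332 ÷ 209 → quotient 1, remainder 123
209 ÷ 123 → quotient 1, remainder 86
123 ÷ 86 → quotient 1, remainder 37
86 ÷ 37 → quotient 2, remainder 12
37 ÷ 12 → quotient 3, remainder 1
12 ÷ 1 → quotient 12, remainder 0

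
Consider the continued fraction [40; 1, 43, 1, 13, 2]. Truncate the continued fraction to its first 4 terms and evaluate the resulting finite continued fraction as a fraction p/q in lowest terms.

a_0 = 40: 40/1
a_1 = 1: 41/1
a_2 = 43: 1803/44
a_3 = 1: 1844/45

1844/45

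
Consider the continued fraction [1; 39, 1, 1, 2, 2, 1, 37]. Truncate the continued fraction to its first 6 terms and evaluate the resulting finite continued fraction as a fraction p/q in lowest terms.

487/475

Start with 2.
2 + 1/(2/1) = 2 + 1/2 = 5/2
1 + 1/(5/2) = 1 + 2/5 = 7/5
1 + 1/(7/5) = 1 + 5/7 = 12/7
39 + 1/(12/7) = 39 + 7/12 = 475/12
1 + 1/(475/12) = 1 + 12/475 = 487/475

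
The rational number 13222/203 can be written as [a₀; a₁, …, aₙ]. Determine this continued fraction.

Repeatedly divide and take the remainder:
⌊13222/203⌋ = 65, remainder 27
⌊203/27⌋ = 7, remainder 14
⌊27/14⌋ = 1, remainder 13
⌊14/13⌋ = 1, remainder 1
⌊13/1⌋ = 13, remainder 0

[65; 7, 1, 1, 13]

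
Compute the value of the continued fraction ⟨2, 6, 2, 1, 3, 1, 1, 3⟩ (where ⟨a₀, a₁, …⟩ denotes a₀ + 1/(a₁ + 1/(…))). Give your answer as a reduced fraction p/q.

a_0 = 2: 2/1
a_1 = 6: 13/6
a_2 = 2: 28/13
a_3 = 1: 41/19
a_4 = 3: 151/70
a_5 = 1: 192/89
a_6 = 1: 343/159
a_7 = 3: 1221/566

1221/566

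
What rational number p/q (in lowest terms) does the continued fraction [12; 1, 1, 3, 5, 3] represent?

Collapse the nested fraction from the inside out:
Start with 3.
5 + 1/(3/1) = 5 + 1/3 = 16/3
3 + 1/(16/3) = 3 + 3/16 = 51/16
1 + 1/(51/16) = 1 + 16/51 = 67/51
1 + 1/(67/51) = 1 + 51/67 = 118/67
12 + 1/(118/67) = 12 + 67/118 = 1483/118

1483/118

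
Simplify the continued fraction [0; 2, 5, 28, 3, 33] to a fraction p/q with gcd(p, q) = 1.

14265/31363

Collapse the nested fraction from the inside out:
Start with 33.
3 + 1/(33/1) = 3 + 1/33 = 100/33
28 + 1/(100/33) = 28 + 33/100 = 2833/100
5 + 1/(2833/100) = 5 + 100/2833 = 14265/2833
2 + 1/(14265/2833) = 2 + 2833/14265 = 31363/14265
0 + 1/(31363/14265) = 0 + 14265/31363 = 14265/31363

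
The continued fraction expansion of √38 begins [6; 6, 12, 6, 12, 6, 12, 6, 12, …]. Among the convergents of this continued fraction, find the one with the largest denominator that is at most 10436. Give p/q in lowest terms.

33294/5401

a_0 = 6: 6/1  (≤ bound)
a_1 = 6: 37/6  (≤ bound)
a_2 = 12: 450/73  (≤ bound)
a_3 = 6: 2737/444  (≤ bound)
a_4 = 12: 33294/5401  (≤ bound)
a_5 = 6: 202501/32850  (> 10436, stop)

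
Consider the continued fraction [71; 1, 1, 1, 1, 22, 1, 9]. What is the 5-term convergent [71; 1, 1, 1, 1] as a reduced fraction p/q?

358/5

a_0 = 71: 71/1
a_1 = 1: 72/1
a_2 = 1: 143/2
a_3 = 1: 215/3
a_4 = 1: 358/5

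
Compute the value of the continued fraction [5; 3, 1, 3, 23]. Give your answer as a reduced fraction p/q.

1838/349

a_0 = 5: 5/1
a_1 = 3: 16/3
a_2 = 1: 21/4
a_3 = 3: 79/15
a_4 = 23: 1838/349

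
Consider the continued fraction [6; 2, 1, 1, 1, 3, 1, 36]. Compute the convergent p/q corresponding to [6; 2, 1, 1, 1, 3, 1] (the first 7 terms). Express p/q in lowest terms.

Start with 1.
3 + 1/(1/1) = 3 + 1/1 = 4/1
1 + 1/(4/1) = 1 + 1/4 = 5/4
1 + 1/(5/4) = 1 + 4/5 = 9/5
1 + 1/(9/5) = 1 + 5/9 = 14/9
2 + 1/(14/9) = 2 + 9/14 = 37/14
6 + 1/(37/14) = 6 + 14/37 = 236/37

236/37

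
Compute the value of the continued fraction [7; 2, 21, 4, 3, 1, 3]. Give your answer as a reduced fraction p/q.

a_0 = 7: 7/1
a_1 = 2: 15/2
a_2 = 21: 322/43
a_3 = 4: 1303/174
a_4 = 3: 4231/565
a_5 = 1: 5534/739
a_6 = 3: 20833/2782

20833/2782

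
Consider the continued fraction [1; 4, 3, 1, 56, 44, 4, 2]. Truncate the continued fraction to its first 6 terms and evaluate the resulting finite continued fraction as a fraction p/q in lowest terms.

52469/42477

Start with 44.
56 + 1/(44/1) = 56 + 1/44 = 2465/44
1 + 1/(2465/44) = 1 + 44/2465 = 2509/2465
3 + 1/(2509/2465) = 3 + 2465/2509 = 9992/2509
4 + 1/(9992/2509) = 4 + 2509/9992 = 42477/9992
1 + 1/(42477/9992) = 1 + 9992/42477 = 52469/42477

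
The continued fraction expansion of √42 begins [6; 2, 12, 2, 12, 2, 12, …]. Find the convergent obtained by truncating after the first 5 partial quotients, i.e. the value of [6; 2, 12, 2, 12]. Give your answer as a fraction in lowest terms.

a_0 = 6: 6/1
a_1 = 2: 13/2
a_2 = 12: 162/25
a_3 = 2: 337/52
a_4 = 12: 4206/649

4206/649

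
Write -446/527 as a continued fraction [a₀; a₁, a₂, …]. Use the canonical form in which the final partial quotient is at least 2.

Run the Euclidean algorithm, recording each quotient:
-446 ÷ 527 → quotient -1, remainder 81
527 ÷ 81 → quotient 6, remainder 41
81 ÷ 41 → quotient 1, remainder 40
41 ÷ 40 → quotient 1, remainder 1
40 ÷ 1 → quotient 40, remainder 0

[-1; 6, 1, 1, 40]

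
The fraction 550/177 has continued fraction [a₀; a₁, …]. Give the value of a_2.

3

Repeatedly divide and take the remainder:
⌊550/177⌋ = 3, remainder 19
⌊177/19⌋ = 9, remainder 6
⌊19/6⌋ = 3, remainder 1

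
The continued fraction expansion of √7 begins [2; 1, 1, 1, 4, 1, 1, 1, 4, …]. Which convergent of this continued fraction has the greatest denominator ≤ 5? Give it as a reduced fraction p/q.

List convergents until the denominator exceeds the bound:
a_0 = 2: 2/1  (≤ bound)
a_1 = 1: 3/1  (≤ bound)
a_2 = 1: 5/2  (≤ bound)
a_3 = 1: 8/3  (≤ bound)
a_4 = 4: 37/14  (> 5, stop)

8/3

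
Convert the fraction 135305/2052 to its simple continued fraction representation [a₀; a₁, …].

[65; 1, 15, 6, 2, 1, 6]

135305 ÷ 2052 → quotient 65, remainder 1925
2052 ÷ 1925 → quotient 1, remainder 127
1925 ÷ 127 → quotient 15, remainder 20
127 ÷ 20 → quotient 6, remainder 7
20 ÷ 7 → quotient 2, remainder 6
7 ÷ 6 → quotient 1, remainder 1
6 ÷ 1 → quotient 6, remainder 0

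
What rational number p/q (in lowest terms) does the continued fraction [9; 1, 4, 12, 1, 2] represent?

1892/193

Compute successive convergents:
a_0 = 9: 9/1
a_1 = 1: 10/1
a_2 = 4: 49/5
a_3 = 12: 598/61
a_4 = 1: 647/66
a_5 = 2: 1892/193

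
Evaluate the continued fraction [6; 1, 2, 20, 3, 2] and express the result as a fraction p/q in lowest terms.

Start with 2.
3 + 1/(2/1) = 3 + 1/2 = 7/2
20 + 1/(7/2) = 20 + 2/7 = 142/7
2 + 1/(142/7) = 2 + 7/142 = 291/142
1 + 1/(291/142) = 1 + 142/291 = 433/291
6 + 1/(433/291) = 6 + 291/433 = 2889/433

2889/433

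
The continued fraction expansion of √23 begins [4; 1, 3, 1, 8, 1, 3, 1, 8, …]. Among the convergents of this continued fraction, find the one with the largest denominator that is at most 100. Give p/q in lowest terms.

a_0 = 4: 4/1  (≤ bound)
a_1 = 1: 5/1  (≤ bound)
a_2 = 3: 19/4  (≤ bound)
a_3 = 1: 24/5  (≤ bound)
a_4 = 8: 211/44  (≤ bound)
a_5 = 1: 235/49  (≤ bound)
a_6 = 3: 916/191  (> 100, stop)

235/49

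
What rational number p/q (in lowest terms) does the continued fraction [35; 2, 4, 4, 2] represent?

Use the convergent recurrence hₖ = aₖ·hₖ₋₁ + hₖ₋₂ (and likewise for the denominators kₖ):
a_0 = 35: 35/1
a_1 = 2: 71/2
a_2 = 4: 319/9
a_3 = 4: 1347/38
a_4 = 2: 3013/85

3013/85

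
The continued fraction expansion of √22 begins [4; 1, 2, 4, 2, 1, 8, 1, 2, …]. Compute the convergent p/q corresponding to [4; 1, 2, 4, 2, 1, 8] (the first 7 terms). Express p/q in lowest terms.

Collapse the nested fraction from the inside out:
Start with 8.
1 + 1/(8/1) = 1 + 1/8 = 9/8
2 + 1/(9/8) = 2 + 8/9 = 26/9
4 + 1/(26/9) = 4 + 9/26 = 113/26
2 + 1/(113/26) = 2 + 26/113 = 252/113
1 + 1/(252/113) = 1 + 113/252 = 365/252
4 + 1/(365/252) = 4 + 252/365 = 1712/365

1712/365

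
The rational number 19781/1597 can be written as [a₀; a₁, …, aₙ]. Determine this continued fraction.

19781 ÷ 1597 → quotient 12, remainder 617
1597 ÷ 617 → quotient 2, remainder 363
617 ÷ 363 → quotient 1, remainder 254
363 ÷ 254 → quotient 1, remainder 109
254 ÷ 109 → quotient 2, remainder 36
109 ÷ 36 → quotient 3, remainder 1
36 ÷ 1 → quotient 36, remainder 0

[12; 2, 1, 1, 2, 3, 36]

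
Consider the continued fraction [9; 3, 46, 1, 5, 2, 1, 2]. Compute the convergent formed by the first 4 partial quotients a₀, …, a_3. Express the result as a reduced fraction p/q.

a_0 = 9: 9/1
a_1 = 3: 28/3
a_2 = 46: 1297/139
a_3 = 1: 1325/142

1325/142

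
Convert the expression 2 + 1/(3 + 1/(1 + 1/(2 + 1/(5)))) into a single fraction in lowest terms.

Start with 5.
2 + 1/(5/1) = 2 + 1/5 = 11/5
1 + 1/(11/5) = 1 + 5/11 = 16/11
3 + 1/(16/11) = 3 + 11/16 = 59/16
2 + 1/(59/16) = 2 + 16/59 = 134/59

134/59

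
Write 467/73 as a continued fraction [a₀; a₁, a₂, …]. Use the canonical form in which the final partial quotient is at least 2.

Repeatedly divide and take the remainder:
467 = 6·73 + 29, so a_0 = 6
73 = 2·29 + 15, so a_1 = 2
29 = 1·15 + 14, so a_2 = 1
15 = 1·14 + 1, so a_3 = 1
14 = 14·1 + 0, so a_4 = 14

[6; 2, 1, 1, 14]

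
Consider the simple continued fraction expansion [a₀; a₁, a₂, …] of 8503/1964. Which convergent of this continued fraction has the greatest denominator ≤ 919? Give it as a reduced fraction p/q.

List convergents until the denominator exceeds the bound:
a_0 = 4: 4/1  (≤ bound)
a_1 = 3: 13/3  (≤ bound)
a_2 = 28: 368/85  (≤ bound)
a_3 = 7: 2589/598  (≤ bound)
a_4 = 1: 2957/683  (≤ bound)
a_5 = 2: 8503/1964  (> 919, stop)

2957/683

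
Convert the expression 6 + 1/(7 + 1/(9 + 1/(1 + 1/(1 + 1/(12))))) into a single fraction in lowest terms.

10384/1691

Start with 12.
1 + 1/(12/1) = 1 + 1/12 = 13/12
1 + 1/(13/12) = 1 + 12/13 = 25/13
9 + 1/(25/13) = 9 + 13/25 = 238/25
7 + 1/(238/25) = 7 + 25/238 = 1691/238
6 + 1/(1691/238) = 6 + 238/1691 = 10384/1691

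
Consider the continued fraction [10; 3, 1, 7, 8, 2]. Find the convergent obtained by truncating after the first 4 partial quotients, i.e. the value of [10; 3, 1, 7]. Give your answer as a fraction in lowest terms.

Collapse the nested fraction from the inside out:
Start with 7.
1 + 1/(7/1) = 1 + 1/7 = 8/7
3 + 1/(8/7) = 3 + 7/8 = 31/8
10 + 1/(31/8) = 10 + 8/31 = 318/31

318/31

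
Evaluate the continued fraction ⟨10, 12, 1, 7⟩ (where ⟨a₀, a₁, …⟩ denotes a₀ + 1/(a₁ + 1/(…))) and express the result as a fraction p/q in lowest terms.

Compute successive convergents:
a_0 = 10: 10/1
a_1 = 12: 121/12
a_2 = 1: 131/13
a_3 = 7: 1038/103

1038/103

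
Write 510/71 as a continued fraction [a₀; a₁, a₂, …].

[7; 5, 2, 6]

⌊510/71⌋ = 7, remainder 13
⌊71/13⌋ = 5, remainder 6
⌊13/6⌋ = 2, remainder 1
⌊6/1⌋ = 6, remainder 0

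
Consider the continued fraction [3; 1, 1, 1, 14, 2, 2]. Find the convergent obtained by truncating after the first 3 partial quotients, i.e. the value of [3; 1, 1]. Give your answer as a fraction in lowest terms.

a_0 = 3: 3/1
a_1 = 1: 4/1
a_2 = 1: 7/2

7/2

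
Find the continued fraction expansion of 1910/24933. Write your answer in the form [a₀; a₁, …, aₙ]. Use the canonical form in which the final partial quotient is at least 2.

Apply division with remainder until the remainder is 0:
1910 = 0·24933 + 1910, so a_0 = 0
24933 = 13·1910 + 103, so a_1 = 13
1910 = 18·103 + 56, so a_2 = 18
103 = 1·56 + 47, so a_3 = 1
56 = 1·47 + 9, so a_4 = 1
47 = 5·9 + 2, so a_5 = 5
9 = 4·2 + 1, so a_6 = 4
2 = 2·1 + 0, so a_7 = 2

[0; 13, 18, 1, 1, 5, 4, 2]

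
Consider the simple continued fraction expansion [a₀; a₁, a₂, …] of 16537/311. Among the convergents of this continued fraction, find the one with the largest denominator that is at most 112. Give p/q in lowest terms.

List convergents until the denominator exceeds the bound:
a_0 = 53: 53/1  (≤ bound)
a_1 = 5: 266/5  (≤ bound)
a_2 = 1: 319/6  (≤ bound)
a_3 = 3: 1223/23  (≤ bound)
a_4 = 6: 7657/144  (> 112, stop)

1223/23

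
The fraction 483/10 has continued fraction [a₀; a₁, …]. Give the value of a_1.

3

Apply division with remainder until the remainder is 0:
483 = 48·10 + 3, so a_0 = 48
10 = 3·3 + 1, so a_1 = 3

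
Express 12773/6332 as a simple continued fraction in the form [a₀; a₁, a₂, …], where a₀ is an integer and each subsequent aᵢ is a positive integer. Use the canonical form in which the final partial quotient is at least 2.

Repeatedly divide and take the remainder:
12773 = 2·6332 + 109, so a_0 = 2
6332 = 58·109 + 10, so a_1 = 58
109 = 10·10 + 9, so a_2 = 10
10 = 1·9 + 1, so a_3 = 1
9 = 9·1 + 0, so a_4 = 9

[2; 58, 10, 1, 9]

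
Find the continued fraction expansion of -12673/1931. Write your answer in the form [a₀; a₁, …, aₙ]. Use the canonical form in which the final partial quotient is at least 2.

-12673 ÷ 1931 → quotient -7, remainder 844
1931 ÷ 844 → quotient 2, remainder 243
844 ÷ 243 → quotient 3, remainder 115
243 ÷ 115 → quotient 2, remainder 13
115 ÷ 13 → quotient 8, remainder 11
13 ÷ 11 → quotient 1, remainder 2
11 ÷ 2 → quotient 5, remainder 1
2 ÷ 1 → quotient 2, remainder 0

[-7; 2, 3, 2, 8, 1, 5, 2]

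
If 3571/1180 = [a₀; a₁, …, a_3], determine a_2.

15

Apply division with remainder until the remainder is 0:
3571 ÷ 1180 → quotient 3, remainder 31
1180 ÷ 31 → quotient 38, remainder 2
31 ÷ 2 → quotient 15, remainder 1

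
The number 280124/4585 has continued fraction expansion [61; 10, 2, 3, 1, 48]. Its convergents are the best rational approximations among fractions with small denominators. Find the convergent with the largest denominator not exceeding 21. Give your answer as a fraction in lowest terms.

a_0 = 61: 61/1  (≤ bound)
a_1 = 10: 611/10  (≤ bound)
a_2 = 2: 1283/21  (≤ bound)
a_3 = 3: 4460/73  (> 21, stop)

1283/21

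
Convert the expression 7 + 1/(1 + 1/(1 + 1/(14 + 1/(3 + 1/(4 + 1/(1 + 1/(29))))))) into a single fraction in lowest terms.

106221/14131

a_0 = 7: 7/1
a_1 = 1: 8/1
a_2 = 1: 15/2
a_3 = 14: 218/29
a_4 = 3: 669/89
a_5 = 4: 2894/385
a_6 = 1: 3563/474
a_7 = 29: 106221/14131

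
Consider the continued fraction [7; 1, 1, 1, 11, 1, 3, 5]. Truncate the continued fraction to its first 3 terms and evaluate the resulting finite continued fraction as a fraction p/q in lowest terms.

Starting at the tail and folding back:
Start with 1.
1 + 1/(1/1) = 1 + 1/1 = 2/1
7 + 1/(2/1) = 7 + 1/2 = 15/2

15/2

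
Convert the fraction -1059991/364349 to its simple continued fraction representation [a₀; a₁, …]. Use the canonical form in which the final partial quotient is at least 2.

[-3; 11, 45, 10, 3, 11, 2]

Apply division with remainder until the remainder is 0:
-1059991 = -3·364349 + 33056, so a_0 = -3
364349 = 11·33056 + 733, so a_1 = 11
33056 = 45·733 + 71, so a_2 = 45
733 = 10·71 + 23, so a_3 = 10
71 = 3·23 + 2, so a_4 = 3
23 = 11·2 + 1, so a_5 = 11
2 = 2·1 + 0, so a_6 = 2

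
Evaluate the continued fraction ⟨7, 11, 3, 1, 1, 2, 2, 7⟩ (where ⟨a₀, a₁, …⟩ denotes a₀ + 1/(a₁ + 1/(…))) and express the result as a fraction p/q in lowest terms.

a_0 = 7: 7/1
a_1 = 11: 78/11
a_2 = 3: 241/34
a_3 = 1: 319/45
a_4 = 1: 560/79
a_5 = 2: 1439/203
a_6 = 2: 3438/485
a_7 = 7: 25505/3598

25505/3598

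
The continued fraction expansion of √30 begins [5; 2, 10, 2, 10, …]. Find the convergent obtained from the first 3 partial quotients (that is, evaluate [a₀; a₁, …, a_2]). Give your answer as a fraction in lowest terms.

a_0 = 5: 5/1
a_1 = 2: 11/2
a_2 = 10: 115/21

115/21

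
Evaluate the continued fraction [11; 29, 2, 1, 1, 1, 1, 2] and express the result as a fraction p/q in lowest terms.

11023/999

Work from the innermost term outward:
Start with 2.
1 + 1/(2/1) = 1 + 1/2 = 3/2
1 + 1/(3/2) = 1 + 2/3 = 5/3
1 + 1/(5/3) = 1 + 3/5 = 8/5
1 + 1/(8/5) = 1 + 5/8 = 13/8
2 + 1/(13/8) = 2 + 8/13 = 34/13
29 + 1/(34/13) = 29 + 13/34 = 999/34
11 + 1/(999/34) = 11 + 34/999 = 11023/999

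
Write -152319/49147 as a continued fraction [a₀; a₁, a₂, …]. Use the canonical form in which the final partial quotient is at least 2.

[-4; 1, 9, 13, 3, 2, 3, 15]

Repeatedly divide and take the remainder:
-152319 ÷ 49147 → quotient -4, remainder 44269
49147 ÷ 44269 → quotient 1, remainder 4878
44269 ÷ 4878 → quotient 9, remainder 367
4878 ÷ 367 → quotient 13, remainder 107
367 ÷ 107 → quotient 3, remainder 46
107 ÷ 46 → quotient 2, remainder 15
46 ÷ 15 → quotient 3, remainder 1
15 ÷ 1 → quotient 15, remainder 0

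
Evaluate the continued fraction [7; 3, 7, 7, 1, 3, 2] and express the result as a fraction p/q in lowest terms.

11468/1567

Start with 2.
3 + 1/(2/1) = 3 + 1/2 = 7/2
1 + 1/(7/2) = 1 + 2/7 = 9/7
7 + 1/(9/7) = 7 + 7/9 = 70/9
7 + 1/(70/9) = 7 + 9/70 = 499/70
3 + 1/(499/70) = 3 + 70/499 = 1567/499
7 + 1/(1567/499) = 7 + 499/1567 = 11468/1567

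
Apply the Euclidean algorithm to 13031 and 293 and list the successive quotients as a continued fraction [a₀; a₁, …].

[44; 2, 9, 3, 1, 3]

⌊13031/293⌋ = 44, remainder 139
⌊293/139⌋ = 2, remainder 15
⌊139/15⌋ = 9, remainder 4
⌊15/4⌋ = 3, remainder 3
⌊4/3⌋ = 1, remainder 1
⌊3/1⌋ = 3, remainder 0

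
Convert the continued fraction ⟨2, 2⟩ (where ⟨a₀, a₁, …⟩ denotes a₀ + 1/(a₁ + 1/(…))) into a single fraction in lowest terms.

5/2

a_0 = 2: 2/1
a_1 = 2: 5/2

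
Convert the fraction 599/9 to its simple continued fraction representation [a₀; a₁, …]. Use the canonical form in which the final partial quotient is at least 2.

Apply division with remainder until the remainder is 0:
⌊599/9⌋ = 66, remainder 5
⌊9/5⌋ = 1, remainder 4
⌊5/4⌋ = 1, remainder 1
⌊4/1⌋ = 4, remainder 0

[66; 1, 1, 4]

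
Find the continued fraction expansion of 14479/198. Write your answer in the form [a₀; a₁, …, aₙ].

14479 ÷ 198 → quotient 73, remainder 25
198 ÷ 25 → quotient 7, remainder 23
25 ÷ 23 → quotient 1, remainder 2
23 ÷ 2 → quotient 11, remainder 1
2 ÷ 1 → quotient 2, remainder 0

[73; 7, 1, 11, 2]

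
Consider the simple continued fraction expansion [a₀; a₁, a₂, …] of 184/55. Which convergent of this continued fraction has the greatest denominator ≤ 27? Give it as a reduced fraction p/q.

List convergents until the denominator exceeds the bound:
a_0 = 3: 3/1  (≤ bound)
a_1 = 2: 7/2  (≤ bound)
a_2 = 1: 10/3  (≤ bound)
a_3 = 8: 87/26  (≤ bound)
a_4 = 2: 184/55  (> 27, stop)

87/26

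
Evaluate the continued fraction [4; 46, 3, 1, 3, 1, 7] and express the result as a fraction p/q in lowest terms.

27536/6847

Starting at the tail and folding back:
Start with 7.
1 + 1/(7/1) = 1 + 1/7 = 8/7
3 + 1/(8/7) = 3 + 7/8 = 31/8
1 + 1/(31/8) = 1 + 8/31 = 39/31
3 + 1/(39/31) = 3 + 31/39 = 148/39
46 + 1/(148/39) = 46 + 39/148 = 6847/148
4 + 1/(6847/148) = 4 + 148/6847 = 27536/6847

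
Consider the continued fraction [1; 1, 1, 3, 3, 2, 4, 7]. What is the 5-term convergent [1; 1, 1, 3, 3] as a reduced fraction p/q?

Starting at the tail and folding back:
Start with 3.
3 + 1/(3/1) = 3 + 1/3 = 10/3
1 + 1/(10/3) = 1 + 3/10 = 13/10
1 + 1/(13/10) = 1 + 10/13 = 23/13
1 + 1/(23/13) = 1 + 13/23 = 36/23

36/23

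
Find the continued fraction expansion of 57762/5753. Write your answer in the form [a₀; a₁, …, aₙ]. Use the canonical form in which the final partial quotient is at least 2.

[10; 24, 1, 3, 1, 14, 1, 2]

⌊57762/5753⌋ = 10, remainder 232
⌊5753/232⌋ = 24, remainder 185
⌊232/185⌋ = 1, remainder 47
⌊185/47⌋ = 3, remainder 44
⌊47/44⌋ = 1, remainder 3
⌊44/3⌋ = 14, remainder 2
⌊3/2⌋ = 1, remainder 1
⌊2/1⌋ = 2, remainder 0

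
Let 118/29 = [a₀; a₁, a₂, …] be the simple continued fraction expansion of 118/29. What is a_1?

Run the Euclidean algorithm, recording each quotient:
⌊118/29⌋ = 4, remainder 2
⌊29/2⌋ = 14, remainder 1

14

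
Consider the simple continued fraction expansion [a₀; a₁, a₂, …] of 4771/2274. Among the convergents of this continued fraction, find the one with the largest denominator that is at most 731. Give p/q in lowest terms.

a_0 = 2: 2/1  (≤ bound)
a_1 = 10: 21/10  (≤ bound)
a_2 = 5: 107/51  (≤ bound)
a_3 = 14: 1519/724  (≤ bound)
a_4 = 1: 1626/775  (> 731, stop)

1519/724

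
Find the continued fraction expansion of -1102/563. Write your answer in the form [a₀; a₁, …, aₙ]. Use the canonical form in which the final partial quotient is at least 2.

⌊-1102/563⌋ = -2, remainder 24
⌊563/24⌋ = 23, remainder 11
⌊24/11⌋ = 2, remainder 2
⌊11/2⌋ = 5, remainder 1
⌊2/1⌋ = 2, remainder 0

[-2; 23, 2, 5, 2]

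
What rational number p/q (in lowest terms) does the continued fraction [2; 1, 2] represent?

a_0 = 2: 2/1
a_1 = 1: 3/1
a_2 = 2: 8/3

8/3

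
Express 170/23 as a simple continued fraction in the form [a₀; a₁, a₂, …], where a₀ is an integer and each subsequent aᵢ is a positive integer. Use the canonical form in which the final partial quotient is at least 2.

[7; 2, 1, 1, 4]

170 = 7·23 + 9, so a_0 = 7
23 = 2·9 + 5, so a_1 = 2
9 = 1·5 + 4, so a_2 = 1
5 = 1·4 + 1, so a_3 = 1
4 = 4·1 + 0, so a_4 = 4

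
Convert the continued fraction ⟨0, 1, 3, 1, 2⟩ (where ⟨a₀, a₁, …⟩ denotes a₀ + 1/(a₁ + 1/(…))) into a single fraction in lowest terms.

a_0 = 0: 0/1
a_1 = 1: 1/1
a_2 = 3: 3/4
a_3 = 1: 4/5
a_4 = 2: 11/14

11/14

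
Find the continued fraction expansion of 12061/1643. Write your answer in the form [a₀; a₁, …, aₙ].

[7; 2, 1, 14, 7, 2, 2]

12061 = 7·1643 + 560, so a_0 = 7
1643 = 2·560 + 523, so a_1 = 2
560 = 1·523 + 37, so a_2 = 1
523 = 14·37 + 5, so a_3 = 14
37 = 7·5 + 2, so a_4 = 7
5 = 2·2 + 1, so a_5 = 2
2 = 2·1 + 0, so a_6 = 2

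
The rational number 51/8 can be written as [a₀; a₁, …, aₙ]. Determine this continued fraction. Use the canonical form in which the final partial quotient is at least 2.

51 ÷ 8 → quotient 6, remainder 3
8 ÷ 3 → quotient 2, remainder 2
3 ÷ 2 → quotient 1, remainder 1
2 ÷ 1 → quotient 2, remainder 0

[6; 2, 1, 2]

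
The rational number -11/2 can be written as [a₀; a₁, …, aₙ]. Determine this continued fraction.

[-6; 2]

Run the Euclidean algorithm, recording each quotient:
-11 ÷ 2 → quotient -6, remainder 1
2 ÷ 1 → quotient 2, remainder 0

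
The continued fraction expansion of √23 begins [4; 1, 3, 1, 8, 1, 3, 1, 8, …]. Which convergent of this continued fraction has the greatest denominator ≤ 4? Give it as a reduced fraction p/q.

19/4

a_0 = 4: 4/1  (≤ bound)
a_1 = 1: 5/1  (≤ bound)
a_2 = 3: 19/4  (≤ bound)
a_3 = 1: 24/5  (> 4, stop)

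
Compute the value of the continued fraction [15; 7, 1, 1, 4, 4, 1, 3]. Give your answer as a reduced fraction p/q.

Compute successive convergents:
a_0 = 15: 15/1
a_1 = 7: 106/7
a_2 = 1: 121/8
a_3 = 1: 227/15
a_4 = 4: 1029/68
a_5 = 4: 4343/287
a_6 = 1: 5372/355
a_7 = 3: 20459/1352

20459/1352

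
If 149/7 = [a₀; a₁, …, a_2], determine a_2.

2

Repeatedly divide and take the remainder:
149 ÷ 7 → quotient 21, remainder 2
7 ÷ 2 → quotient 3, remainder 1
2 ÷ 1 → quotient 2, remainder 0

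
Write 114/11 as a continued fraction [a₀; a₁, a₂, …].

[10; 2, 1, 3]

114 = 10·11 + 4, so a_0 = 10
11 = 2·4 + 3, so a_1 = 2
4 = 1·3 + 1, so a_2 = 1
3 = 3·1 + 0, so a_3 = 3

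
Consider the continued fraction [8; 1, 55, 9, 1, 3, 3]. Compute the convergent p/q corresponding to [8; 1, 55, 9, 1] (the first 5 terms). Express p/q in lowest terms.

Use the convergent recurrence hₖ = aₖ·hₖ₋₁ + hₖ₋₂ (and likewise for the denominators kₖ):
a_0 = 8: 8/1
a_1 = 1: 9/1
a_2 = 55: 503/56
a_3 = 9: 4536/505
a_4 = 1: 5039/561

5039/561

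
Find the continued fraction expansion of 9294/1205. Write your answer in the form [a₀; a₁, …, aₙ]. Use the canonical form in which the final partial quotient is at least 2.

[7; 1, 2, 2, 13, 1, 11]

Repeatedly divide and take the remainder:
9294 = 7·1205 + 859, so a_0 = 7
1205 = 1·859 + 346, so a_1 = 1
859 = 2·346 + 167, so a_2 = 2
346 = 2·167 + 12, so a_3 = 2
167 = 13·12 + 11, so a_4 = 13
12 = 1·11 + 1, so a_5 = 1
11 = 11·1 + 0, so a_6 = 11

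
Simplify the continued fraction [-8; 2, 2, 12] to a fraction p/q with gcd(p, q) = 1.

-471/62

Work from the innermost term outward:
Start with 12.
2 + 1/(12/1) = 2 + 1/12 = 25/12
2 + 1/(25/12) = 2 + 12/25 = 62/25
-8 + 1/(62/25) = -8 + 25/62 = -471/62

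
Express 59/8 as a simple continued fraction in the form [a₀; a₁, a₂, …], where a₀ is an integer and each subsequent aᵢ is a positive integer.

⌊59/8⌋ = 7, remainder 3
⌊8/3⌋ = 2, remainder 2
⌊3/2⌋ = 1, remainder 1
⌊2/1⌋ = 2, remainder 0

[7; 2, 1, 2]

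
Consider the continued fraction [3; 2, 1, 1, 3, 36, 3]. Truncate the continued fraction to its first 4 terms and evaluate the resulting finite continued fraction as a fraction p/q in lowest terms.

Starting at the tail and folding back:
Start with 1.
1 + 1/(1/1) = 1 + 1/1 = 2/1
2 + 1/(2/1) = 2 + 1/2 = 5/2
3 + 1/(5/2) = 3 + 2/5 = 17/5

17/5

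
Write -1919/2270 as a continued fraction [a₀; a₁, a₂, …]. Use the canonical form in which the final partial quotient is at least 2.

[-1; 6, 2, 7, 7, 1, 2]

Repeatedly divide and take the remainder:
-1919 ÷ 2270 → quotient -1, remainder 351
2270 ÷ 351 → quotient 6, remainder 164
351 ÷ 164 → quotient 2, remainder 23
164 ÷ 23 → quotient 7, remainder 3
23 ÷ 3 → quotient 7, remainder 2
3 ÷ 2 → quotient 1, remainder 1
2 ÷ 1 → quotient 2, remainder 0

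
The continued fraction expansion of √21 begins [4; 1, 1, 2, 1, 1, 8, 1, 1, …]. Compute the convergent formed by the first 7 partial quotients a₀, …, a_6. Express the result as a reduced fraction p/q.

472/103

Work from the innermost term outward:
Start with 8.
1 + 1/(8/1) = 1 + 1/8 = 9/8
1 + 1/(9/8) = 1 + 8/9 = 17/9
2 + 1/(17/9) = 2 + 9/17 = 43/17
1 + 1/(43/17) = 1 + 17/43 = 60/43
1 + 1/(60/43) = 1 + 43/60 = 103/60
4 + 1/(103/60) = 4 + 60/103 = 472/103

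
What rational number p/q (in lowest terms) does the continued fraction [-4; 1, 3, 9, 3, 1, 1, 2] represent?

a_0 = -4: -4/1
a_1 = 1: -3/1
a_2 = 3: -13/4
a_3 = 9: -120/37
a_4 = 3: -373/115
a_5 = 1: -493/152
a_6 = 1: -866/267
a_7 = 2: -2225/686

-2225/686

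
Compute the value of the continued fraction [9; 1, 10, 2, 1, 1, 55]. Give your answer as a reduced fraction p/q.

31412/3169

Build up convergents one term at a time:
a_0 = 9: 9/1
a_1 = 1: 10/1
a_2 = 10: 109/11
a_3 = 2: 228/23
a_4 = 1: 337/34
a_5 = 1: 565/57
a_6 = 55: 31412/3169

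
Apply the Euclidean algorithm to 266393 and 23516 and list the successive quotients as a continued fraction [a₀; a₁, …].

⌊266393/23516⌋ = 11, remainder 7717
⌊23516/7717⌋ = 3, remainder 365
⌊7717/365⌋ = 21, remainder 52
⌊365/52⌋ = 7, remainder 1
⌊52/1⌋ = 52, remainder 0

[11; 3, 21, 7, 52]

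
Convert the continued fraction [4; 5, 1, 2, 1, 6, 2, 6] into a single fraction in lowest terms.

a_0 = 4: 4/1
a_1 = 5: 21/5
a_2 = 1: 25/6
a_3 = 2: 71/17
a_4 = 1: 96/23
a_5 = 6: 647/155
a_6 = 2: 1390/333
a_7 = 6: 8987/2153

8987/2153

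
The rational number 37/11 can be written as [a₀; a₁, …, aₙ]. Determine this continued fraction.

⌊37/11⌋ = 3, remainder 4
⌊11/4⌋ = 2, remainder 3
⌊4/3⌋ = 1, remainder 1
⌊3/1⌋ = 3, remainder 0

[3; 2, 1, 3]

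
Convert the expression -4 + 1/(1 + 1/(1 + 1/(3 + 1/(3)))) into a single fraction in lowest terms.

a_0 = -4: -4/1
a_1 = 1: -3/1
a_2 = 1: -7/2
a_3 = 3: -24/7
a_4 = 3: -79/23

-79/23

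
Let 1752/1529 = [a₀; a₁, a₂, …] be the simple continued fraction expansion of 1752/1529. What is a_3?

5

⌊1752/1529⌋ = 1, remainder 223
⌊1529/223⌋ = 6, remainder 191
⌊223/191⌋ = 1, remainder 32
⌊191/32⌋ = 5, remainder 31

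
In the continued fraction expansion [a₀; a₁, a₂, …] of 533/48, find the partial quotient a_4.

533 = 11·48 + 5, so a_0 = 11
48 = 9·5 + 3, so a_1 = 9
5 = 1·3 + 2, so a_2 = 1
3 = 1·2 + 1, so a_3 = 1
2 = 2·1 + 0, so a_4 = 2

2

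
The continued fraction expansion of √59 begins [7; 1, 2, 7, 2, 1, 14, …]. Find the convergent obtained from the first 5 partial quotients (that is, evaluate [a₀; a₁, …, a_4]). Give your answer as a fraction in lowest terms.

Work from the innermost term outward:
Start with 2.
7 + 1/(2/1) = 7 + 1/2 = 15/2
2 + 1/(15/2) = 2 + 2/15 = 32/15
1 + 1/(32/15) = 1 + 15/32 = 47/32
7 + 1/(47/32) = 7 + 32/47 = 361/47

361/47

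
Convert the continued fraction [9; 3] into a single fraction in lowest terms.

Collapse the nested fraction from the inside out:
Start with 3.
9 + 1/(3/1) = 9 + 1/3 = 28/3

28/3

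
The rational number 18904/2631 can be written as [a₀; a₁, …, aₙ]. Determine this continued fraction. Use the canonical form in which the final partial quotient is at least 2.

18904 = 7·2631 + 487, so a_0 = 7
2631 = 5·487 + 196, so a_1 = 5
487 = 2·196 + 95, so a_2 = 2
196 = 2·95 + 6, so a_3 = 2
95 = 15·6 + 5, so a_4 = 15
6 = 1·5 + 1, so a_5 = 1
5 = 5·1 + 0, so a_6 = 5

[7; 5, 2, 2, 15, 1, 5]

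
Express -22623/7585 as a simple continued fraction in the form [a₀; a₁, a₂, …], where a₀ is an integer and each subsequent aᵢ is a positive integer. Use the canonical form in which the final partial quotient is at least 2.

[-3; 57, 2, 6, 10]

-22623 ÷ 7585 → quotient -3, remainder 132
7585 ÷ 132 → quotient 57, remainder 61
132 ÷ 61 → quotient 2, remainder 10
61 ÷ 10 → quotient 6, remainder 1
10 ÷ 1 → quotient 10, remainder 0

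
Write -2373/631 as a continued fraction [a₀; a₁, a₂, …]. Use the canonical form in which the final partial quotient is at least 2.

[-4; 4, 5, 1, 1, 2, 5]

⌊-2373/631⌋ = -4, remainder 151
⌊631/151⌋ = 4, remainder 27
⌊151/27⌋ = 5, remainder 16
⌊27/16⌋ = 1, remainder 11
⌊16/11⌋ = 1, remainder 5
⌊11/5⌋ = 2, remainder 1
⌊5/1⌋ = 5, remainder 0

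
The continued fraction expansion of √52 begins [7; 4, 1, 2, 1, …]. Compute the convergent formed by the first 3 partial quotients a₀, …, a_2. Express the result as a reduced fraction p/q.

Start with 1.
4 + 1/(1/1) = 4 + 1/1 = 5/1
7 + 1/(5/1) = 7 + 1/5 = 36/5

36/5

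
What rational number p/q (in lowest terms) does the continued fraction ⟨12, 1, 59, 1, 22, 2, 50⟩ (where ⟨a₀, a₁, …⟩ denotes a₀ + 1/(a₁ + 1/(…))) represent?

1878103/144652

Start with 50.
2 + 1/(50/1) = 2 + 1/50 = 101/50
22 + 1/(101/50) = 22 + 50/101 = 2272/101
1 + 1/(2272/101) = 1 + 101/2272 = 2373/2272
59 + 1/(2373/2272) = 59 + 2272/2373 = 142279/2373
1 + 1/(142279/2373) = 1 + 2373/142279 = 144652/142279
12 + 1/(144652/142279) = 12 + 142279/144652 = 1878103/144652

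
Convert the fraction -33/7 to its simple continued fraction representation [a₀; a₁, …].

⌊-33/7⌋ = -5, remainder 2
⌊7/2⌋ = 3, remainder 1
⌊2/1⌋ = 2, remainder 0

[-5; 3, 2]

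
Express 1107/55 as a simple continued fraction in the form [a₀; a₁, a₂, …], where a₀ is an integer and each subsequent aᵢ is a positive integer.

⌊1107/55⌋ = 20, remainder 7
⌊55/7⌋ = 7, remainder 6
⌊7/6⌋ = 1, remainder 1
⌊6/1⌋ = 6, remainder 0

[20; 7, 1, 6]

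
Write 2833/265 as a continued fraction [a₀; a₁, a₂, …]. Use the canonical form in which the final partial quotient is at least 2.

Repeatedly divide and take the remainder:
2833 = 10·265 + 183, so a_0 = 10
265 = 1·183 + 82, so a_1 = 1
183 = 2·82 + 19, so a_2 = 2
82 = 4·19 + 6, so a_3 = 4
19 = 3·6 + 1, so a_4 = 3
6 = 6·1 + 0, so a_5 = 6

[10; 1, 2, 4, 3, 6]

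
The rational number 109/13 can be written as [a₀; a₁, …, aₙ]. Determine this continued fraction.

[8; 2, 1, 1, 2]

Repeatedly divide and take the remainder:
⌊109/13⌋ = 8, remainder 5
⌊13/5⌋ = 2, remainder 3
⌊5/3⌋ = 1, remainder 2
⌊3/2⌋ = 1, remainder 1
⌊2/1⌋ = 2, remainder 0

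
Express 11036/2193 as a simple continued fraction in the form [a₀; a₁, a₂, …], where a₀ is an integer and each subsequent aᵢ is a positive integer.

[5; 30, 1, 7, 1, 7]

⌊11036/2193⌋ = 5, remainder 71
⌊2193/71⌋ = 30, remainder 63
⌊71/63⌋ = 1, remainder 8
⌊63/8⌋ = 7, remainder 7
⌊8/7⌋ = 1, remainder 1
⌊7/1⌋ = 7, remainder 0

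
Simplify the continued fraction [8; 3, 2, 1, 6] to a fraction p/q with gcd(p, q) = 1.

Compute successive convergents:
a_0 = 8: 8/1
a_1 = 3: 25/3
a_2 = 2: 58/7
a_3 = 1: 83/10
a_4 = 6: 556/67

556/67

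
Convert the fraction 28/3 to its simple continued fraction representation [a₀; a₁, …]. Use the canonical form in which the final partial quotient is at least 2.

Run the Euclidean algorithm, recording each quotient:
⌊28/3⌋ = 9, remainder 1
⌊3/1⌋ = 3, remainder 0

[9; 3]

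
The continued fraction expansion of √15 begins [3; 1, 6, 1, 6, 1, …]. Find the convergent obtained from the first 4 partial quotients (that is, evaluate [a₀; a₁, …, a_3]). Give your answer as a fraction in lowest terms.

31/8

Build up convergents one term at a time:
a_0 = 3: 3/1
a_1 = 1: 4/1
a_2 = 6: 27/7
a_3 = 1: 31/8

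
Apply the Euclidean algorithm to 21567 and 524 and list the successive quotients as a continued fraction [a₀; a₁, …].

21567 ÷ 524 → quotient 41, remainder 83
524 ÷ 83 → quotient 6, remainder 26
83 ÷ 26 → quotient 3, remainder 5
26 ÷ 5 → quotient 5, remainder 1
5 ÷ 1 → quotient 5, remainder 0

[41; 6, 3, 5, 5]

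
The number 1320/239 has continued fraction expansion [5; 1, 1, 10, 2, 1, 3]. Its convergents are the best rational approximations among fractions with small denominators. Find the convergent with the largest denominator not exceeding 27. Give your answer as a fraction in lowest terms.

a_0 = 5: 5/1  (≤ bound)
a_1 = 1: 6/1  (≤ bound)
a_2 = 1: 11/2  (≤ bound)
a_3 = 10: 116/21  (≤ bound)
a_4 = 2: 243/44  (> 27, stop)

116/21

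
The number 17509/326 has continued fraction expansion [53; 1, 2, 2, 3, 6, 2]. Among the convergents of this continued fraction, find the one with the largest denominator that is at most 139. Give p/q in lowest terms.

1289/24

a_0 = 53: 53/1  (≤ bound)
a_1 = 1: 54/1  (≤ bound)
a_2 = 2: 161/3  (≤ bound)
a_3 = 2: 376/7  (≤ bound)
a_4 = 3: 1289/24  (≤ bound)
a_5 = 6: 8110/151  (> 139, stop)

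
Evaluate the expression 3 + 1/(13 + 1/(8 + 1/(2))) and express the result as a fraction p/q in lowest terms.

686/223

a_0 = 3: 3/1
a_1 = 13: 40/13
a_2 = 8: 323/105
a_3 = 2: 686/223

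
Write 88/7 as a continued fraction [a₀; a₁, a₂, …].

[12; 1, 1, 3]

Apply division with remainder until the remainder is 0:
⌊88/7⌋ = 12, remainder 4
⌊7/4⌋ = 1, remainder 3
⌊4/3⌋ = 1, remainder 1
⌊3/1⌋ = 3, remainder 0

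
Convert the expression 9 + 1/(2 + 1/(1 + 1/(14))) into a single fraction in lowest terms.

411/44

a_0 = 9: 9/1
a_1 = 2: 19/2
a_2 = 1: 28/3
a_3 = 14: 411/44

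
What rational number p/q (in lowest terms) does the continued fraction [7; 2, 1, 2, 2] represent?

Work from the innermost term outward:
Start with 2.
2 + 1/(2/1) = 2 + 1/2 = 5/2
1 + 1/(5/2) = 1 + 2/5 = 7/5
2 + 1/(7/5) = 2 + 5/7 = 19/7
7 + 1/(19/7) = 7 + 7/19 = 140/19

140/19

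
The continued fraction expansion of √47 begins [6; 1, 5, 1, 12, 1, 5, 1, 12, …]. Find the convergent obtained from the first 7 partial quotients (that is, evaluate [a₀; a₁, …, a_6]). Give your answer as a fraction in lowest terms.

a_0 = 6: 6/1
a_1 = 1: 7/1
a_2 = 5: 41/6
a_3 = 1: 48/7
a_4 = 12: 617/90
a_5 = 1: 665/97
a_6 = 5: 3942/575

3942/575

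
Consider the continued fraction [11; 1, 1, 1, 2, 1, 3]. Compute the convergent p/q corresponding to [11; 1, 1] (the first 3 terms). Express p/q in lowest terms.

a_0 = 11: 11/1
a_1 = 1: 12/1
a_2 = 1: 23/2

23/2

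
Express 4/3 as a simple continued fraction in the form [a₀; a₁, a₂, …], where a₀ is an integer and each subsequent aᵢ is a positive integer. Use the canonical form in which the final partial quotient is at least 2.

Repeatedly divide and take the remainder:
⌊4/3⌋ = 1, remainder 1
⌊3/1⌋ = 3, remainder 0

[1; 3]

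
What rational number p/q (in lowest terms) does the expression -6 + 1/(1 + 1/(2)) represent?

Use the convergent recurrence hₖ = aₖ·hₖ₋₁ + hₖ₋₂ (and likewise for the denominators kₖ):
a_0 = -6: -6/1
a_1 = 1: -5/1
a_2 = 2: -16/3

-16/3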